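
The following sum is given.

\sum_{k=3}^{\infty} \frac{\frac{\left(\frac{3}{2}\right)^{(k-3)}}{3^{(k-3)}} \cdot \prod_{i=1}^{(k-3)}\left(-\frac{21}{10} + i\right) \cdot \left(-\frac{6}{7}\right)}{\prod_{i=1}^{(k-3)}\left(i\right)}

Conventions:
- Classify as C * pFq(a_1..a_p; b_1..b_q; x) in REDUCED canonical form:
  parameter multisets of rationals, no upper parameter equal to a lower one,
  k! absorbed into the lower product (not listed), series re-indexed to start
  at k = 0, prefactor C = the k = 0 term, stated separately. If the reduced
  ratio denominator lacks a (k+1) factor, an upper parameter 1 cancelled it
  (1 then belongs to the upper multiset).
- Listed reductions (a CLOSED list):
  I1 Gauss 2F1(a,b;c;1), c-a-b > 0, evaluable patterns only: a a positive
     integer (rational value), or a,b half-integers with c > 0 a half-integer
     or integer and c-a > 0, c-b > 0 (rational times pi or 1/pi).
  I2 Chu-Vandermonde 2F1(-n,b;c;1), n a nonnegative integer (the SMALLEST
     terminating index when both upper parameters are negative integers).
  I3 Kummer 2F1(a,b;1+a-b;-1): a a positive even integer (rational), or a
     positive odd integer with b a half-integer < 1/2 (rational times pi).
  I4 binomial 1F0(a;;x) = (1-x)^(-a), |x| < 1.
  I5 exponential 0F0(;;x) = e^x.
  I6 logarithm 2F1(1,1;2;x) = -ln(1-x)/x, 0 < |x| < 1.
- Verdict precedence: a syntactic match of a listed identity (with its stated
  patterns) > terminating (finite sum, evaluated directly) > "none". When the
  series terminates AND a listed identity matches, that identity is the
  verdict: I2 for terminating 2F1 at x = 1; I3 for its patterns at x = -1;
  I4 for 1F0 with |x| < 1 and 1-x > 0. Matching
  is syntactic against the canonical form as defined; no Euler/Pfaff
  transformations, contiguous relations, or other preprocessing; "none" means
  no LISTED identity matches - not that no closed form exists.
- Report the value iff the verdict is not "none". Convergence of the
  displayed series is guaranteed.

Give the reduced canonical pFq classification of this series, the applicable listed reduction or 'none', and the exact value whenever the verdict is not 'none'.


Reduced: x = \frac{1}{2}, 1F0, upper = {-\frac{11}{10}}, lower = {-}, C = -\frac{6}{7}. Verdict: the binomial series (I4) applies (the 1F0 binomial series: exponent 11/10, x = \frac{1}{2}). Value: \left(-\frac{6}{7}\right) \cdot \left(\frac{1}{2}\right)^{\frac{11}{10}}.

Structural cue: x = \frac{1}{2} and the running product (prefactor -6/7) telescopes to a rising factorial.
Consecutive-term ratio: r(k) = \frac{1}{2} * (k-\frac{11}{10}) / [(k+1)] - rational in k. x = \frac{1}{2}; t_0 = -\frac{6}{7}; negate the roots.


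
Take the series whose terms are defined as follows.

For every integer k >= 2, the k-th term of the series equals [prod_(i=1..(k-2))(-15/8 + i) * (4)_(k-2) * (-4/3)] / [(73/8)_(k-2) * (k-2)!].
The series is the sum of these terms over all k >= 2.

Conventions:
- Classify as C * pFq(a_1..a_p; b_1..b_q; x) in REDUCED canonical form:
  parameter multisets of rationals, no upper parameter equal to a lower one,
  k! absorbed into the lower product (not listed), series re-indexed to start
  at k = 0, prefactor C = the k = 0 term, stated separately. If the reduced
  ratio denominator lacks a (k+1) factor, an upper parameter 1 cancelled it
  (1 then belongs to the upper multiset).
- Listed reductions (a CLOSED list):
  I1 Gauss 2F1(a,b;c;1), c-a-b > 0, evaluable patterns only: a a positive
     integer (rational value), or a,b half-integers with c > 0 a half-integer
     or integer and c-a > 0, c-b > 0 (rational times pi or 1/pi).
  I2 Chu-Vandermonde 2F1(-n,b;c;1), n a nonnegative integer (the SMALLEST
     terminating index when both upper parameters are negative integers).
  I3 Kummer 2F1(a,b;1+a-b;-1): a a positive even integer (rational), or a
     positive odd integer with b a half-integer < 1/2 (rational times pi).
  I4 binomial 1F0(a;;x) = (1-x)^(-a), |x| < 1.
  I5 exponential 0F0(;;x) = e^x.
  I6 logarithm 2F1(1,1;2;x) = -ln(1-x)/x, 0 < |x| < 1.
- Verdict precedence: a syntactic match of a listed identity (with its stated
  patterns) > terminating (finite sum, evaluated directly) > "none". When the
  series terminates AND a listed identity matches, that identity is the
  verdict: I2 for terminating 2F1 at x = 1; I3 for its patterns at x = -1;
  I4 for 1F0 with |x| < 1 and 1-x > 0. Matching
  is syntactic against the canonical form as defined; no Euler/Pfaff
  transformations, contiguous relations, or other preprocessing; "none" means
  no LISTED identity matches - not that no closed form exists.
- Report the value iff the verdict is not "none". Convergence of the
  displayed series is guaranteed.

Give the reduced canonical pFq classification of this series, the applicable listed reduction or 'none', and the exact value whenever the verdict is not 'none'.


Prefactor -4/3, argument 1: 2F1 with upper {-7/8, 4} over lower {73/8}. Verdict: the Gauss summation I1 fires (x = 1: the Gamma ratio telescopes since c-a-b = 6 > 0 and a = 4 in Z>0). Its exact value is -354445/442368.

Key step: t_0 being -4/3, the running product (C = -4/3, x = 1) telescopes to a rising factorial.
Step ratio: r(k) = 1 * (k-7/8) (k+4) / [(k+73/8) (k+1)] - rational; roots negated = parameters, x = 1, C = -4/3.


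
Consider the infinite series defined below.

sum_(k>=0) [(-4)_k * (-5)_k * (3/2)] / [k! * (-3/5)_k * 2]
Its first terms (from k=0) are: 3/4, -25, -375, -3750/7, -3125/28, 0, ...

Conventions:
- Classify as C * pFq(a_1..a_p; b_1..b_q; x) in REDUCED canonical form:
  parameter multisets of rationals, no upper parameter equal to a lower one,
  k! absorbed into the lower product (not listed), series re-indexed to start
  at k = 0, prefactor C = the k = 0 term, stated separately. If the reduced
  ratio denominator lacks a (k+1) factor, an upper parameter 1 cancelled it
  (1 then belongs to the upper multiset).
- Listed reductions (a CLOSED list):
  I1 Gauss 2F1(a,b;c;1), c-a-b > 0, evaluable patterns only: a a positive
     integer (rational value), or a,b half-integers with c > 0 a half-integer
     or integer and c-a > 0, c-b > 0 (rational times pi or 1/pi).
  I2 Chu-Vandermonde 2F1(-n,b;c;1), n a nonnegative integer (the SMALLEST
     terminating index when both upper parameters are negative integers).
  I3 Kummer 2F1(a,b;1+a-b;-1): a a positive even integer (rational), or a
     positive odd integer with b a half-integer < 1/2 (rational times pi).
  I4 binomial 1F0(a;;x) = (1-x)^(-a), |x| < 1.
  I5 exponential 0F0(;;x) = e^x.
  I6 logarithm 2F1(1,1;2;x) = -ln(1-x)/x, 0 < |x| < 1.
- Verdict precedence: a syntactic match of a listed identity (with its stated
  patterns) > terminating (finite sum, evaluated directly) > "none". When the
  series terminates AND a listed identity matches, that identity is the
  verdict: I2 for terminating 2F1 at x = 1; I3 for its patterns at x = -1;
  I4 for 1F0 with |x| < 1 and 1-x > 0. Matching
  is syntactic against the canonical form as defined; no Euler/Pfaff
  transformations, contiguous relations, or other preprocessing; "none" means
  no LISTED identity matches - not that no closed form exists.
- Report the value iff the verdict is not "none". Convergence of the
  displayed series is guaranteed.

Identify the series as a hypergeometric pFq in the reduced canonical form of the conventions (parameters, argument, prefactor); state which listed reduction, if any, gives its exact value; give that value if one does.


This is 3/4 * 2F1(-5, -4; -3/5; 1) in reduced canonical form. Verdict: Chu-Vandermonde (I2) applies (terminating 2F1 at x = 1 with n = 4, b = -5, c = -3/5). Exact value: -7326/7.

Key observation: t_0 = 3/4 here, and the constant factors (C = 3/4) combine into one prefactor.
Term ratio: r(k) = 1 * (k-5) (k-4) / [(k-3/5) (k+1)] - poly over poly, x = 1 from leading terms; C = 3/4 at k = 0.


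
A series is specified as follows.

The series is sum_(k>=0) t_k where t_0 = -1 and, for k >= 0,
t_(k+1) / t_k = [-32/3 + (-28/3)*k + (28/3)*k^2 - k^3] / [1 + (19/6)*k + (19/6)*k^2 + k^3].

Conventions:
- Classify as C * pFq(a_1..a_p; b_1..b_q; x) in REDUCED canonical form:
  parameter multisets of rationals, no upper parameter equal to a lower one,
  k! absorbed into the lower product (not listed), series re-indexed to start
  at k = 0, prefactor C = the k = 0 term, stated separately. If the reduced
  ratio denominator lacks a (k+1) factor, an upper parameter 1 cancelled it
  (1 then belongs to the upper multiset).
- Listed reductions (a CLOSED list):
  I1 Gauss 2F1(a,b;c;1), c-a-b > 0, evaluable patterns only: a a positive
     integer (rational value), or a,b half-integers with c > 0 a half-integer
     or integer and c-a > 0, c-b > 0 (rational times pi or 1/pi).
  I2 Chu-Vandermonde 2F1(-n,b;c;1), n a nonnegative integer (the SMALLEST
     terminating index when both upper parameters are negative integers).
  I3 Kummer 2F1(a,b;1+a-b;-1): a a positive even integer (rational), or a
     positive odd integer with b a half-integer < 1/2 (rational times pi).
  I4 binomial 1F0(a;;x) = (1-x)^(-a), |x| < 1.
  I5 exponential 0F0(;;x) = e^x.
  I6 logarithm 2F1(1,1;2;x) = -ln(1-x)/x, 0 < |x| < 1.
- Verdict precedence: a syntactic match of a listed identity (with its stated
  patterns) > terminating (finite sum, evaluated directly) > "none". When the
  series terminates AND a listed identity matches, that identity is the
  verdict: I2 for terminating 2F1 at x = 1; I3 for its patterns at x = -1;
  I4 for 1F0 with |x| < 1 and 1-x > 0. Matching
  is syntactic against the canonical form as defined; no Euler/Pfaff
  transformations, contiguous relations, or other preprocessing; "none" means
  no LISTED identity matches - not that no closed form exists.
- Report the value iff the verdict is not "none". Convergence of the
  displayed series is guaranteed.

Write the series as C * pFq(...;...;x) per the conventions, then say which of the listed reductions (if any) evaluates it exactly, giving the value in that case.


Reduced: x = -1, 2F1, upper = {-8, -2}, lower = {3/2}, C = -1. Verdict: terminating - upper -2 stops the sum at k = 2; the 3 terms are added exactly. Value: -79/15.

Key observation: from the first term -1: factor the ratio over Q (prefactor -1): negated roots = parameters.
Adjacent-term ratio: r(k) = (-1) * (k-8) (k-2) / [(k+3/2) (k+1)] - rational in k, leading ratio (-1); with t_0 = -1, classification follows.


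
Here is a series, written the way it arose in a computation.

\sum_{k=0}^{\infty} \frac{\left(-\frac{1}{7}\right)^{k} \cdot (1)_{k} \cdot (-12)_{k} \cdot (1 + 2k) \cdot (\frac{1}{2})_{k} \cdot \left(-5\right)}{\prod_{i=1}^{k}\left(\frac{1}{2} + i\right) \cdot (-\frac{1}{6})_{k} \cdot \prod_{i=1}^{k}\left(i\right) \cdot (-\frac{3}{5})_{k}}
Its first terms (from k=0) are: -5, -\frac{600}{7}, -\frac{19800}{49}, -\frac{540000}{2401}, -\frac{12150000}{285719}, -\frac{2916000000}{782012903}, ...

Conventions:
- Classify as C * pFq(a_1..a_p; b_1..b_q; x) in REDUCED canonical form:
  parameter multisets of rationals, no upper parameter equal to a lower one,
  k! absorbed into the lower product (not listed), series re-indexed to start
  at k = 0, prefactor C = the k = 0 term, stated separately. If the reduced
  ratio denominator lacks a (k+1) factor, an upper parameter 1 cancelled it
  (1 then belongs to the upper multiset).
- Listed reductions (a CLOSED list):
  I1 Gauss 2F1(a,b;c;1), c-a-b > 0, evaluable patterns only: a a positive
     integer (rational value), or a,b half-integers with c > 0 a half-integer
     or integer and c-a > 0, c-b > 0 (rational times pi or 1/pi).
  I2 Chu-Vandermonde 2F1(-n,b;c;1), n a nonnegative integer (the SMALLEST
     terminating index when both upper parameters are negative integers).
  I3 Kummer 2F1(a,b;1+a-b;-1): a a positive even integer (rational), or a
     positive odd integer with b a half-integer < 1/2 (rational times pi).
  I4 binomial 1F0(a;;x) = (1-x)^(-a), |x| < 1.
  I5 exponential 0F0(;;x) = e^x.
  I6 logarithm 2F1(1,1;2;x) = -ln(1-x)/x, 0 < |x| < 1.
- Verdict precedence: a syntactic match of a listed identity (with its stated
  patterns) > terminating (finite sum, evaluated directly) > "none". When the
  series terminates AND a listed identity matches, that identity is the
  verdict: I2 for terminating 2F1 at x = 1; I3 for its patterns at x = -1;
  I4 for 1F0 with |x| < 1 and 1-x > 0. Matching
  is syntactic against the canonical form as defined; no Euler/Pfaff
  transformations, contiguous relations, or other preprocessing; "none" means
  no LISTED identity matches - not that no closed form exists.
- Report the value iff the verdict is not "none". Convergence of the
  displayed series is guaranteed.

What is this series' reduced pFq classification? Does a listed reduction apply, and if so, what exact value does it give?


Reduced: x = -\frac{1}{7}, 2F2, upper = {-12, 1}, lower = {-\frac{3}{5}, -\frac{1}{6}}, C = -5. Verdict: terminating. With -12 upstairs the series is a 13-term polynomial sum; evaluated term by term. Exact value: -\frac{1951148879640964666015288332428615}{2546741143541933843003378002123}.

First insight: t_0 = -5 here, and the (2k+1) factor (C = -5, x = -1/7) shifts (1/2)_k to (3/2)_k.
Ratio: r(k) = -\frac{1}{7} * (k-12) (k+1) / [(k-\frac{3}{5}) (k-\frac{1}{6}) (k+1)] - poly over poly, x = -\frac{1}{7} from leading terms; C = -5 at k = 0.


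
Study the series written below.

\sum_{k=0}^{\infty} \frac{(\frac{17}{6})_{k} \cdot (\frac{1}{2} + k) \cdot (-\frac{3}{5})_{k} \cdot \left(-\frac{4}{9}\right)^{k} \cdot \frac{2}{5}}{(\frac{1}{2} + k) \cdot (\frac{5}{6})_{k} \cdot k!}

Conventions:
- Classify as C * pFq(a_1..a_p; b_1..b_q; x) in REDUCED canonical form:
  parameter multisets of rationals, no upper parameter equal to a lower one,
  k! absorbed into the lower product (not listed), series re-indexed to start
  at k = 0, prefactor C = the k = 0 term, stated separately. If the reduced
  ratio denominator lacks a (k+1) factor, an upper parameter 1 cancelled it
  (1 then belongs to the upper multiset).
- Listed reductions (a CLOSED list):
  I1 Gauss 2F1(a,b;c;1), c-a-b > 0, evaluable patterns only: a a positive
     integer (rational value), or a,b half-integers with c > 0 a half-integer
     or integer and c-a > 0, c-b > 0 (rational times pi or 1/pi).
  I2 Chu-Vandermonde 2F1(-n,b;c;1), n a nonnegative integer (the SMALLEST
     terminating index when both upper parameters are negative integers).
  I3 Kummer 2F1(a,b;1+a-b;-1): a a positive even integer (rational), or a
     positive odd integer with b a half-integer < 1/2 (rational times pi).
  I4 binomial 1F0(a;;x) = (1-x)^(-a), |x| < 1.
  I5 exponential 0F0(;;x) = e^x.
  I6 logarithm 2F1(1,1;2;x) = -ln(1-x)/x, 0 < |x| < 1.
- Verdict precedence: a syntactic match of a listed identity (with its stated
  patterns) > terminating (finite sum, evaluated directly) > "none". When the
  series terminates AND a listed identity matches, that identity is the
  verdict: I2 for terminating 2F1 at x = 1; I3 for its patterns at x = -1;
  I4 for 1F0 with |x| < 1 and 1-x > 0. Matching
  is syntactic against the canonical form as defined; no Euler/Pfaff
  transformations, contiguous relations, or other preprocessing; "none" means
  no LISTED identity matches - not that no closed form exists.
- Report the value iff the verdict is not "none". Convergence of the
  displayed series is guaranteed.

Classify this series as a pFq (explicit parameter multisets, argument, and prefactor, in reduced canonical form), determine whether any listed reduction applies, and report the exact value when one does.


Classification (C = \frac{2}{5}): 2F1 with upper {-\frac{3}{5}, \frac{17}{6}}, lower {\frac{5}{6}}, argument x = -\frac{4}{9}. Verdict: none (x = -\frac{4}{9}): each listed identity misses the multisets {-\frac{3}{5}, \frac{17}{6}} ; {\frac{5}{6}}.

Key observation: with t_0 = \frac{2}{5}, striking the common factor k + 1/2 reduces the term (prefactor 2/5).
Term ratio: r(k) = -\frac{4}{9} * (k-\frac{3}{5}) (k+\frac{17}{6}) / [(k+\frac{5}{6}) (k+1)] ; factor over Q: parameters, x = -\frac{4}{9}, and C = \frac{2}{5}.


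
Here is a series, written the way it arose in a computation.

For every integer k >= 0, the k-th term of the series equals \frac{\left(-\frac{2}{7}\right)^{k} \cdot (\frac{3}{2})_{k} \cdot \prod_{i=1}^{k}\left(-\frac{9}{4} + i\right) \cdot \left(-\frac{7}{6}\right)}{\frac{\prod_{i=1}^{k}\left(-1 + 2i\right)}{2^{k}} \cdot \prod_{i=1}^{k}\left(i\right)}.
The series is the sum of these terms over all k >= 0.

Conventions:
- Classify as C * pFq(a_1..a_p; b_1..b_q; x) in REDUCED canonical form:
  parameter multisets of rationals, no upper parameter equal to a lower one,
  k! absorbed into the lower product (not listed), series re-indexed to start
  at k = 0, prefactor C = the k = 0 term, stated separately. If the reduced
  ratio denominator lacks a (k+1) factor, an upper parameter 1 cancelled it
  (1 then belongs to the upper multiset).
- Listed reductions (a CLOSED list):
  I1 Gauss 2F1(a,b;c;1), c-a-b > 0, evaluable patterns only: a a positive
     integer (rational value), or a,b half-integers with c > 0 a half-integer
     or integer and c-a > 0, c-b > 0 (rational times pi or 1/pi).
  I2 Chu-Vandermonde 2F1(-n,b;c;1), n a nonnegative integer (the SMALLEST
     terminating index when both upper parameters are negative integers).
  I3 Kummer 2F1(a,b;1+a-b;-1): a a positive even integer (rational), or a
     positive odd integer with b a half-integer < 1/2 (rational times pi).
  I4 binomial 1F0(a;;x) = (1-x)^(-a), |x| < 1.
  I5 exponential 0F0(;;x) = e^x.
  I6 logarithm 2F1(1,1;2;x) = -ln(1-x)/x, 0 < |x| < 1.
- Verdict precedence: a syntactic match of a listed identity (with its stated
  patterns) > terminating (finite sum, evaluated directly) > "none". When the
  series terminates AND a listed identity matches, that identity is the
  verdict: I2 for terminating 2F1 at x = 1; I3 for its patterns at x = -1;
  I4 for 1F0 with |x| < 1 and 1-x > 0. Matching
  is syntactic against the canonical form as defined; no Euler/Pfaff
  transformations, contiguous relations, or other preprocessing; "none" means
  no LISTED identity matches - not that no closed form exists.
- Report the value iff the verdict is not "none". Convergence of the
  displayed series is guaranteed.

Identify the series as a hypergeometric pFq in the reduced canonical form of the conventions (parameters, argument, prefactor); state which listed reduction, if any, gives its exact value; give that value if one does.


The series (x = -\frac{2}{7}) is 2F1: upper {-\frac{5}{4}, \frac{3}{2}}, lower {\frac{1}{2}}, prefactor -\frac{7}{6}. Verdict: none. Every listed pattern misses the 2F1 form at -\frac{2}{7}, upper {-\frac{5}{4}, \frac{3}{2}}.

The tell: from the first term -\frac{7}{6}: the product of the first k integers (C = -7/6, x = -2/7) is k!.
Adjacent-term ratio: r(k) = -\frac{2}{7} * (k-\frac{5}{4}) (k+\frac{3}{2}) / [(k+\frac{1}{2}) (k+1)] ; factor over Q: parameters, x = -\frac{2}{7}, and C = -\frac{7}{6}.


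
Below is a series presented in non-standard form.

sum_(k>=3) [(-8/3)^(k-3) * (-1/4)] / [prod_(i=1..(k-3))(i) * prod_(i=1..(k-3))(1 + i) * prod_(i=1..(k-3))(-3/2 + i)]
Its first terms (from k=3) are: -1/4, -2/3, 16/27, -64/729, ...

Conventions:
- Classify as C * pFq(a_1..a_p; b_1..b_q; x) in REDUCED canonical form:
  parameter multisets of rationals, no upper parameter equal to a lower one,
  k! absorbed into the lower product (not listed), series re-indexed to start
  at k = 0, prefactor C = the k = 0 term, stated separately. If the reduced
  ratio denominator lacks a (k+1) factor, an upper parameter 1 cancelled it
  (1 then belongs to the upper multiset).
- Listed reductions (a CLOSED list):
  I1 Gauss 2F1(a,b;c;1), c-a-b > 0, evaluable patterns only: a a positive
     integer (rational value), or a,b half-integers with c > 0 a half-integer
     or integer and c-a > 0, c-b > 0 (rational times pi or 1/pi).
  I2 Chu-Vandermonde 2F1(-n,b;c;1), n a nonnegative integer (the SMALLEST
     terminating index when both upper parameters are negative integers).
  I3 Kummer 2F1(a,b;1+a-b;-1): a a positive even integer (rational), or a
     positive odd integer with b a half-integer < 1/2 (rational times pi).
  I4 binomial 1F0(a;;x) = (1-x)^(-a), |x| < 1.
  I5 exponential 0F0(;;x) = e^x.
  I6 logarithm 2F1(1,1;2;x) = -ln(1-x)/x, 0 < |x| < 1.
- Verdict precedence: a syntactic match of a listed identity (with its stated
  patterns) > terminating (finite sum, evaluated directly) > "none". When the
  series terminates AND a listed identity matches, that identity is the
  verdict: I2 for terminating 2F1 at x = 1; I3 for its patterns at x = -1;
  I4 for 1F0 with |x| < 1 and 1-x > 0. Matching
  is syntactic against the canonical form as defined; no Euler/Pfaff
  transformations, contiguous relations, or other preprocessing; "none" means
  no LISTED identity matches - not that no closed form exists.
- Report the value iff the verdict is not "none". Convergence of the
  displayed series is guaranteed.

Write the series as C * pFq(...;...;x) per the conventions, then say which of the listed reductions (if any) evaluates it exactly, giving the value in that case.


x = -8/3 here; the reduced form reads 0F2, upper {-}, lower {-1/2, 2}, C = -1/4. Verdict: none here - no I1-I6 shape fits x = -8/3 with lower {-1/2, 2}.

The tell: t_0 being -1/4, the lower running product (C = -1/4) is a rising factorial.
Ratio: r(k) = (-8/3) * 1 / [(k-1/2) (k+2) (k+1)] - rational in k, leading ratio (-8/3); with t_0 = -1/4, classification follows.


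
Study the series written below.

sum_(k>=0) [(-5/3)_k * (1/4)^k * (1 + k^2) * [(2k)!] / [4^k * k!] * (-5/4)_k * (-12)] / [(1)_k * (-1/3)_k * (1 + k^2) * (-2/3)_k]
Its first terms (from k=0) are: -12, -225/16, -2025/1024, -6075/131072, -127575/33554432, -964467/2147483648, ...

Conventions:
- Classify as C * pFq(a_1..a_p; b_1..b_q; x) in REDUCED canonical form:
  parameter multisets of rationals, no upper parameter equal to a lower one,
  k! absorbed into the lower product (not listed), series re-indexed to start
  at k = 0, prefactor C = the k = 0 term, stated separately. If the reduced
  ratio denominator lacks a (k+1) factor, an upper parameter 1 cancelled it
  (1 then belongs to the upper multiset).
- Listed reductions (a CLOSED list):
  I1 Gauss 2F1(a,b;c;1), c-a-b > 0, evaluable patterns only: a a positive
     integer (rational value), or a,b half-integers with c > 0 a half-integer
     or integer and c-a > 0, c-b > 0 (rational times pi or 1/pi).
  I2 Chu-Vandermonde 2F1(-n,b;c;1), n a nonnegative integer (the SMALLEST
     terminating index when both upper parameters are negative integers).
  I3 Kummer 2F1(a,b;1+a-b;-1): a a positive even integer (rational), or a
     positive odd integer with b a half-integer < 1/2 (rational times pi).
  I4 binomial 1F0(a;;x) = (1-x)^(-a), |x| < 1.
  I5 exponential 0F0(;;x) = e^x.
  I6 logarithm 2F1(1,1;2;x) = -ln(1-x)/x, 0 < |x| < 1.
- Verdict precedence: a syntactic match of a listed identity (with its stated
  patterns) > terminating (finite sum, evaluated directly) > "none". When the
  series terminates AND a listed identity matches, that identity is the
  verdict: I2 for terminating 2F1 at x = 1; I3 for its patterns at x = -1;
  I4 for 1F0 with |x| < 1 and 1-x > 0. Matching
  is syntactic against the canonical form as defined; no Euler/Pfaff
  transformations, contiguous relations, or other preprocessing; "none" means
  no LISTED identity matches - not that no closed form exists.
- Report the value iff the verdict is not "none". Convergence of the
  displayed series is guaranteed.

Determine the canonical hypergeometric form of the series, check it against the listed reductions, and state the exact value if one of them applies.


With C = -12: the canonical form is 3F2(-5/3, -5/4, 1/2; -2/3, -1/3; 1/4). Verdict: none - this 3F2 at x = 1/4 matches no listed pattern, and upper {-5/3, -5/4, 1/2} holds no stopper.

Key observation: with t_0 = -12, striking the common factor k^2 + 1 reduces the term (C = -12, x = 1/4).
Consecutive-term ratio: r(k) = (1/4) * (k-5/3) (k-5/4) (k+1/2) / [(k-2/3) (k-1/3) (k+1)] - rational; roots negated = parameters, x = (1/4), C = -12.


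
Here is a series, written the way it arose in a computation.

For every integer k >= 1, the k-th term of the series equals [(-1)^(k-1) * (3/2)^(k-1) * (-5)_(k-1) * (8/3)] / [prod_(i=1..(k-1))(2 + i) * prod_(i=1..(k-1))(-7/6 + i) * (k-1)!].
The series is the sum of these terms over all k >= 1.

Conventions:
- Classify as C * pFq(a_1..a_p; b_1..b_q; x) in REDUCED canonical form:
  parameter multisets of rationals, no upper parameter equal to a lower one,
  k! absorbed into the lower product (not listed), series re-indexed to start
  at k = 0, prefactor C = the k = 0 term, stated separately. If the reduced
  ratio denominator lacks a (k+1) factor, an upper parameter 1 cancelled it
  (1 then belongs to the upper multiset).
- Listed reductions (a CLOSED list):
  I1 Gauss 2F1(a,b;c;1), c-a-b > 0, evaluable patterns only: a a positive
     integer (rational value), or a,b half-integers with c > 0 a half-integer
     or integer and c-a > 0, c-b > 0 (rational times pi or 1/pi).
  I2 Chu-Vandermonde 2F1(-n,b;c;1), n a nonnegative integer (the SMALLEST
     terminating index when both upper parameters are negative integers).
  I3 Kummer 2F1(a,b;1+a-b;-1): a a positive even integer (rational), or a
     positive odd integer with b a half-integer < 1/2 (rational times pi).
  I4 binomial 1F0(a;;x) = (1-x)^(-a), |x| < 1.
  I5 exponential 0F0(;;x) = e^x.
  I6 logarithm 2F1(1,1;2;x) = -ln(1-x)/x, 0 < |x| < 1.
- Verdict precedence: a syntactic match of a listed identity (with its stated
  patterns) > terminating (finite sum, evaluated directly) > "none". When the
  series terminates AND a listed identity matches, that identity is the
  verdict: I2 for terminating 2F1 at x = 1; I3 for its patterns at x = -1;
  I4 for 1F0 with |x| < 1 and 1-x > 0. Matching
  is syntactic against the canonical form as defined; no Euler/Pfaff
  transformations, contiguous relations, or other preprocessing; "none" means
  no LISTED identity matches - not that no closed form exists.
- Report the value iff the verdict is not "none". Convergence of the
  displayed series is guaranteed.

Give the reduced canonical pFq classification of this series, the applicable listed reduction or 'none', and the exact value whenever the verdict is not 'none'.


Canonical form: C = 8/3 times 1F2 with upper {-5}, lower {-1/6, 3}, x = -3/2. Verdict: terminating - the sum ends at index 5 because -5 is a negative integer; exact evaluation follows. Exact value: -179483726/2258025.

Key observation: x = (-3/2) and the (-1)^k factor (C = 8/3) folds into the argument's sign.
Adjacent-term ratio: r(k) = (-3/2) * (k-5) / [(k-1/6) (k+3) (k+1)] - rational in k, leading ratio (-3/2); with t_0 = 8/3, classification follows.


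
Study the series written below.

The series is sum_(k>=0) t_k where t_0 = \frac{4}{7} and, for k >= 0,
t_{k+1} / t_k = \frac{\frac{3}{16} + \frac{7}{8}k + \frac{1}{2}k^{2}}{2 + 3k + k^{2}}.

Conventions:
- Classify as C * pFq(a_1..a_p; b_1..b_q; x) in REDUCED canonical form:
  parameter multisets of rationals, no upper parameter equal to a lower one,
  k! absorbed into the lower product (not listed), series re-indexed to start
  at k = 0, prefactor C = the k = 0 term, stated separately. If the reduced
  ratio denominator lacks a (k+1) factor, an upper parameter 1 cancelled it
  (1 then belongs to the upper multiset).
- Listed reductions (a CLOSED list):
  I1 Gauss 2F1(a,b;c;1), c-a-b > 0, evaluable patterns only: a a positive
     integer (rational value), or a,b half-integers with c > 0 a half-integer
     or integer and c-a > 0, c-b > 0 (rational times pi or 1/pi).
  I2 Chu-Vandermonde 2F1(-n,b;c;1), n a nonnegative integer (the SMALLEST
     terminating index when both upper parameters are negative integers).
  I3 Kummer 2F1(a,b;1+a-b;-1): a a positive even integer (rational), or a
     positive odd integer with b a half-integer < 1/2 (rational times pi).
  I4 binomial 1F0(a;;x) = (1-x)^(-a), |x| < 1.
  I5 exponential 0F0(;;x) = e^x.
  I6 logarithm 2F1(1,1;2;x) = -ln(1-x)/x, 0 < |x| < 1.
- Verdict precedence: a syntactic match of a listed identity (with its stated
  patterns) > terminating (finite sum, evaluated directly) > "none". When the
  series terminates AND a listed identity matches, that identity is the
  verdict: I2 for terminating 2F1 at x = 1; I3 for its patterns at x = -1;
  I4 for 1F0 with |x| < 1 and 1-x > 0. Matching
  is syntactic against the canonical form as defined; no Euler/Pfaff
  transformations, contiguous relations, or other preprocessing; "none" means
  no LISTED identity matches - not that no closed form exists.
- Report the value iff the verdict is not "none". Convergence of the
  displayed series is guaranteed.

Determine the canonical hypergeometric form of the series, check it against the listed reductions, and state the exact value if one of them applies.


Canonical form: C = \frac{4}{7} times 2F1 with upper {\frac{1}{4}, \frac{3}{2}}, lower {2}, x = \frac{1}{2}. Verdict: no listed reduction: x = \frac{1}{2} and upper {\frac{1}{4}, \frac{3}{2}} fail every I1-I6 pattern.

First insight: t_0 = \frac{4}{7} here, and the expanded ratio factors over Q; C = 4/7, x = 1/2, roots give parameters.
Consecutive-term ratio: r(k) = \frac{1}{2} * (k+\frac{1}{4}) (k+\frac{3}{2}) / [(k+2) (k+1)] - rational in k, leading ratio \frac{1}{2}; with t_0 = \frac{4}{7}, classification follows.


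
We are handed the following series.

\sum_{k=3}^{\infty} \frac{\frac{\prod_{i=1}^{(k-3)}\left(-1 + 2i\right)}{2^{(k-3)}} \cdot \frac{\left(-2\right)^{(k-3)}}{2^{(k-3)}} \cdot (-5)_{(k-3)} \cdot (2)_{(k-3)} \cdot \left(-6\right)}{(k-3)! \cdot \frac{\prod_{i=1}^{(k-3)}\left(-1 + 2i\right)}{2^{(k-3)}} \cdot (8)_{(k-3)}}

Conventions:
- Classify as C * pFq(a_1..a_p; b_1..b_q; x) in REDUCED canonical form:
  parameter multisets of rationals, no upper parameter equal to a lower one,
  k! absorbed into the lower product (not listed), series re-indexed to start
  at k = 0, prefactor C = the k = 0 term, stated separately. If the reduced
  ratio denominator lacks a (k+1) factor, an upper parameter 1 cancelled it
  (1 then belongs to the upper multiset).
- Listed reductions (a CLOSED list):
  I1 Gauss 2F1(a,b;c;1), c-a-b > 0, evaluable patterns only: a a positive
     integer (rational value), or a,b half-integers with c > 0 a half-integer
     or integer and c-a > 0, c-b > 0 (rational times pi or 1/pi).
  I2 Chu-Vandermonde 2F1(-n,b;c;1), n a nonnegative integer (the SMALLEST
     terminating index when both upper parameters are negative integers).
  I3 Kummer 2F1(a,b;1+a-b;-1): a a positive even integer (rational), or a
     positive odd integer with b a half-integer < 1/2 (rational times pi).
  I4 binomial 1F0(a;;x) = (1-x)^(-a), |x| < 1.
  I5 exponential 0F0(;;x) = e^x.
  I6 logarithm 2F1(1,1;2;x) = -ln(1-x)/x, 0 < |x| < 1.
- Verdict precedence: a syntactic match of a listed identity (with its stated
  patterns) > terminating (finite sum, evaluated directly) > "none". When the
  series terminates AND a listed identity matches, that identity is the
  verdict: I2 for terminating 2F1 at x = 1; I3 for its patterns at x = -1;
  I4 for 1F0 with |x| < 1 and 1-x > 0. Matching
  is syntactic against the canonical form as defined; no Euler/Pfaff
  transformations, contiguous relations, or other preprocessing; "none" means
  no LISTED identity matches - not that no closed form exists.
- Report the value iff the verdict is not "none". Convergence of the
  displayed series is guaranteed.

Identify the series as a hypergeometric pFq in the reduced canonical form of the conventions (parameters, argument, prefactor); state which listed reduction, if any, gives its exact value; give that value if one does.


Reduced: x = -1, 2F1, upper = {-5, 2}, lower = {8}, C = -6. Verdict at x = -1: Kummer (I3) matches (x = -1; c = 8 equals 1+a-b for upper {-5, 2}: listed pattern). Exact value: -21.

The tell: from the first term -6: the two k-th powers (prefactor -6) combine into one argument.
Step ratio: r(k) = -1 * (k-5) (k+2) / [(k+8) (k+1)] - rational; roots negated = parameters, x = -1, C = -6.


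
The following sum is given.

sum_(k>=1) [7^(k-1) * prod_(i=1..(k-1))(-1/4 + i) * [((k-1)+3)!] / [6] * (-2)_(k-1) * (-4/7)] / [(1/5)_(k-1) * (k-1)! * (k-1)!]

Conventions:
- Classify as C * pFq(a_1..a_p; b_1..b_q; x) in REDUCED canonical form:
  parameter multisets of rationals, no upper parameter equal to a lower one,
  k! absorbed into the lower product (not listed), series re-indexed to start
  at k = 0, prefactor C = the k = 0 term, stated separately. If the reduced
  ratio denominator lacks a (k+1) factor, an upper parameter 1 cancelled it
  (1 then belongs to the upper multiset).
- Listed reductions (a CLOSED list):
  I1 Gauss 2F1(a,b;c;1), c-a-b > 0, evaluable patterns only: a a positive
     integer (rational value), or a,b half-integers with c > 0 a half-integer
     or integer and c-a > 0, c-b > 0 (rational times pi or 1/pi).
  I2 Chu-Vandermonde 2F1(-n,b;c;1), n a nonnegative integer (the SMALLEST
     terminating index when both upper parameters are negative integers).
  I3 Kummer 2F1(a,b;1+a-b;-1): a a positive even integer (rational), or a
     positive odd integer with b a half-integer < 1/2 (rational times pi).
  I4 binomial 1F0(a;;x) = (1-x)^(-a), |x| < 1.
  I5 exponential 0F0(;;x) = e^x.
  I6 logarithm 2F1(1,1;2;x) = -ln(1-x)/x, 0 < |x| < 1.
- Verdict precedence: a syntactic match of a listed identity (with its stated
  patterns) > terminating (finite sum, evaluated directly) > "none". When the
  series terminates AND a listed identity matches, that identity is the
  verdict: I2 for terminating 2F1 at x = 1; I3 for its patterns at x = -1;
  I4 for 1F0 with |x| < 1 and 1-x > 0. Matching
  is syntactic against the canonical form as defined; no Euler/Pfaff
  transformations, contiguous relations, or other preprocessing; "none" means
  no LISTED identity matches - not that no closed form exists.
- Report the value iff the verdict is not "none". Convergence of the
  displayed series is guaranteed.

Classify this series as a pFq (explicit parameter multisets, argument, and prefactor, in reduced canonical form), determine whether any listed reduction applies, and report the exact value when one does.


Key observation: with t_0 = -4/7, the denominator's factorial ratio (prefactor -4/7) is a lower Pochhammer.
Ratio: r(k) = 7 * (k-2) (k+3/4) (k+4) / [(k+1/5) (k+1) (k+1)] - rational; roots negated = parameters, x = 7, C = -4/7.

x = 7 here; the reduced form reads 3F2, upper {-2, 3/4, 4}, lower {1/5, 1}, C = -4/7. Verdict: terminating - upper -2 stops the sum at k = 2; the 3 terms are added exactly. Hence: -39531/28.


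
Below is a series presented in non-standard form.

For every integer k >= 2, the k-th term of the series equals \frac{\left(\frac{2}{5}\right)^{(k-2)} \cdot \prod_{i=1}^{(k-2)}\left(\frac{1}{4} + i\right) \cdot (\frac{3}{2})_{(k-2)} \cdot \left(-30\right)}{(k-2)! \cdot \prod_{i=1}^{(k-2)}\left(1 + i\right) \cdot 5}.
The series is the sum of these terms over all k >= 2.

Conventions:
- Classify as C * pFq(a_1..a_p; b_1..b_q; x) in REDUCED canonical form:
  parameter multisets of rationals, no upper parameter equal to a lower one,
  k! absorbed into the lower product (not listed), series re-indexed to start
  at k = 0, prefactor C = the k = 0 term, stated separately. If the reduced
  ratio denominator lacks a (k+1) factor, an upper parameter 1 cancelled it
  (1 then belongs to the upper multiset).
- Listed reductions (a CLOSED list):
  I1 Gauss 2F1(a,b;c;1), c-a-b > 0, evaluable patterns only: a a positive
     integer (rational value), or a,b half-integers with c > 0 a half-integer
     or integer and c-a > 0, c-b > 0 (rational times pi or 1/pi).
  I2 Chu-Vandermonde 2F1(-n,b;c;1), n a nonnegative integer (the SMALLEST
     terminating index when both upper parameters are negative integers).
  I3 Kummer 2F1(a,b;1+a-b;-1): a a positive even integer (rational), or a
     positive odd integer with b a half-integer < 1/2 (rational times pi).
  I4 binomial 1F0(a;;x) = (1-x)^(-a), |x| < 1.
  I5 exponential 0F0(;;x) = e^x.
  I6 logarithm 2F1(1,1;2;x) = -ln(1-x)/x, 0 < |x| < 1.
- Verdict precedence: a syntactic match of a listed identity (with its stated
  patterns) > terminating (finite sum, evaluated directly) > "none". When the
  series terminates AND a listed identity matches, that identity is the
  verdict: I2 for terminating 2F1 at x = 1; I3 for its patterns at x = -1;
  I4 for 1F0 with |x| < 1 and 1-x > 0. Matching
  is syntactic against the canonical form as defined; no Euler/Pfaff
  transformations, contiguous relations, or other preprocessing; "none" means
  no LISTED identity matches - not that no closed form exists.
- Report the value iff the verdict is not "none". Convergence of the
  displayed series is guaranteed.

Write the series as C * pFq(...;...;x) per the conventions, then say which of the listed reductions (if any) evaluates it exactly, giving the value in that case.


With C = -6: the canonical form is 2F1(\frac{5}{4}, \frac{3}{2}; 2; \frac{2}{5}). Verdict: none - at argument \frac{2}{5} the multisets {\frac{5}{4}, \frac{3}{2}} ; {2} match no listed identity.

First insight: with t_0 = -6, the constant factors (C = -6) combine into one prefactor.
Adjacent-term ratio: r(k) = \frac{2}{5} * (k+\frac{5}{4}) (k+\frac{3}{2}) / [(k+2) (k+1)] - rational; roots negated = parameters, x = \frac{2}{5}, C = -6.


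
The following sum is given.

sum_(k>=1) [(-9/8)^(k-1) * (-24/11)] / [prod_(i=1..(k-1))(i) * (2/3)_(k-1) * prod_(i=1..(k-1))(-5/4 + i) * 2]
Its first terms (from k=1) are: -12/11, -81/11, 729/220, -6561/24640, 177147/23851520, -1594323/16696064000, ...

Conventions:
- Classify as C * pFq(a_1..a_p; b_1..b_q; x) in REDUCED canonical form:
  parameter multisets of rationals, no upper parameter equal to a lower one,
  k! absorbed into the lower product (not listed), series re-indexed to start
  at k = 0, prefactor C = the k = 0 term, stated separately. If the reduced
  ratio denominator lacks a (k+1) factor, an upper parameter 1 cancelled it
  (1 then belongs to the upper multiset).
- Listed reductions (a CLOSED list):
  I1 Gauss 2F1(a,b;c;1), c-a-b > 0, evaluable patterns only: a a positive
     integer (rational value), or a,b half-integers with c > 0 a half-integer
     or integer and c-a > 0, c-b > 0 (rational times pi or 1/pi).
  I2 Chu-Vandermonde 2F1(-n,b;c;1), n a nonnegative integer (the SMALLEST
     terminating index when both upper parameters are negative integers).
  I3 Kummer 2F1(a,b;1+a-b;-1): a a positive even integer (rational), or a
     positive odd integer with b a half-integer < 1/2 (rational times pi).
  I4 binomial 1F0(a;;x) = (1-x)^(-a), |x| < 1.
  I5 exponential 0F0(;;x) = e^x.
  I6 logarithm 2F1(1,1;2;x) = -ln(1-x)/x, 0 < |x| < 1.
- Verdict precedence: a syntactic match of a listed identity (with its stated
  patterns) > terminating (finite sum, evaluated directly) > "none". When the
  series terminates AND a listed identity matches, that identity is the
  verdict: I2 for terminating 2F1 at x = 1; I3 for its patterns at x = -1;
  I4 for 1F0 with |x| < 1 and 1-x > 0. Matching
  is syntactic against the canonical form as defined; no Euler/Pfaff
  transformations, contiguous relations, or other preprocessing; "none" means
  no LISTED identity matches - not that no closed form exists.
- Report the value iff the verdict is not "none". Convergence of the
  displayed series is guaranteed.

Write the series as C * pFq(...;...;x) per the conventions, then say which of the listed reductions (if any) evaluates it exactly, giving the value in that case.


x = -9/8 here; the reduced form reads 0F2, upper {-}, lower {-1/4, 2/3}, C = -12/11. Verdict: none here - no I1-I6 shape fits x = -9/8 with lower {-1/4, 2/3}.

The tell: t_0 being -12/11, the lower running product (C = -12/11, x = -9/8) is a rising factorial.
Ratio: r(k) = (-9/8) * 1 / [(k-1/4) (k+2/3) (k+1)] - rational in k. x = (-9/8); t_0 = -12/11; negate the roots.


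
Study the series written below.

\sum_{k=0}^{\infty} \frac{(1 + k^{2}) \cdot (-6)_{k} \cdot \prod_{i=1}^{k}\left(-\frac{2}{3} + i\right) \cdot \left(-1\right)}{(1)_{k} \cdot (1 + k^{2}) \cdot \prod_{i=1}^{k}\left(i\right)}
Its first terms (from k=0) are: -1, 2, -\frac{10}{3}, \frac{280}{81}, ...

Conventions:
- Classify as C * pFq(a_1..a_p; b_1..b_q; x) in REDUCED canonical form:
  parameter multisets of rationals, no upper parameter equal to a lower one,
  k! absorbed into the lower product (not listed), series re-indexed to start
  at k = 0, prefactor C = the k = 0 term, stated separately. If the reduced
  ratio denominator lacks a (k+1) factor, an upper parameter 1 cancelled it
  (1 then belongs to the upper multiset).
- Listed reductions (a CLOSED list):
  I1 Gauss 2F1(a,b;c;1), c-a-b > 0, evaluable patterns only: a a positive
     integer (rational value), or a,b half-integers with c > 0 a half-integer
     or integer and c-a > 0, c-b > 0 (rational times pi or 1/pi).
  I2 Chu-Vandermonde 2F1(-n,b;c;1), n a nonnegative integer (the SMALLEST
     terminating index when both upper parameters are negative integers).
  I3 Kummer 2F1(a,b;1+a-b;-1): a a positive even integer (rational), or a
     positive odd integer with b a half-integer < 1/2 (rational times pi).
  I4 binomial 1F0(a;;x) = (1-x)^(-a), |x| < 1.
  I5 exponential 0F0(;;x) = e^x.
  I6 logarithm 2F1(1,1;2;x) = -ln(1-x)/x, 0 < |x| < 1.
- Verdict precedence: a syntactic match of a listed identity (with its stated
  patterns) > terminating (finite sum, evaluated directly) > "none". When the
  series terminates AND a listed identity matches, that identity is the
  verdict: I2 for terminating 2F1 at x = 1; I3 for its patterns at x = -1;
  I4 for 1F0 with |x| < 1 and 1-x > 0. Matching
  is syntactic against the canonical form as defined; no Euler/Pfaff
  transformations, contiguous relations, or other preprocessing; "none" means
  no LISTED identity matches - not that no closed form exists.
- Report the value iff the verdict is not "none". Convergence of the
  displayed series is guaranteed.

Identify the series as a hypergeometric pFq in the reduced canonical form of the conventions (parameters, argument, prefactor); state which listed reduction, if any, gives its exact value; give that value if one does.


Canonical form: C = -1 times 2F1 with upper {-6, \frac{1}{3}}, lower {1}, x = 1. Verdict: Vandermonde's identity (I2) matches (terminating 2F1 at x = 1 with n = 6, b = 1/3, c = 1). Hence: -\frac{2618}{6561}.

Structural cue: from the first term -1: the factor k^2 + 1 cancels (top and bottom), leaving prefactor -1.
Consecutive-term ratio: r(k) = 1 * (k-6) (k+\frac{1}{3}) / [(k+1) (k+1)] - poly over poly, x = 1 from leading terms; C = -1 at k = 0.
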